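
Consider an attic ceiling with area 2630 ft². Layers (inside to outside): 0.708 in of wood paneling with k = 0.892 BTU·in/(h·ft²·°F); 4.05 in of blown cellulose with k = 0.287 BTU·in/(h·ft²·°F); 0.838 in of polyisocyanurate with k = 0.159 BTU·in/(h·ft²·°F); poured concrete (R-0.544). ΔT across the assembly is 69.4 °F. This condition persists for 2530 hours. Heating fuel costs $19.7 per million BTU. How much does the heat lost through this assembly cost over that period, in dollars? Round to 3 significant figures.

439 dollars

0.708/0.892 = 0.7937
4.05/0.287 = 14.11
0.838/0.159 = 5.27
R_total = 0.7937 + 14.11 + 5.27 + 0.544 = 20.72 ft²·°F·h/BTU
Q = 2630 × 69.4 / 20.72 = 8809 BTU/h
E = 8809 × 2530 = 22290000 BTU
Cost = 22290000/10⁶ × 19.7 = $439.1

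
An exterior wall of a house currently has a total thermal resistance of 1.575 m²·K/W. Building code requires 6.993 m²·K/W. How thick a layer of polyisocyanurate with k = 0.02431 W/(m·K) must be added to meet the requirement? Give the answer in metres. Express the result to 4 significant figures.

0.1317 m

ΔR = 6.993 − 1.575 = 5.418 m²·K/W
L = ΔR × k = 5.418 × 0.02431 = 0.13171 m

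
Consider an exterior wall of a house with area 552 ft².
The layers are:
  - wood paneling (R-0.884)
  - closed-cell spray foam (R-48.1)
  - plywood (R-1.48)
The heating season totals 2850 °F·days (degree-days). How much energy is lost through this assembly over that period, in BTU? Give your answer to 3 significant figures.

748000 BTU

R_total = 0.884 + 48.1 + 1.48 = 50.46 ft²·°F·h/BTU
E = A × HDD × 24 / R = 552 × 2850 × 24 / 50.46 = 748200 BTU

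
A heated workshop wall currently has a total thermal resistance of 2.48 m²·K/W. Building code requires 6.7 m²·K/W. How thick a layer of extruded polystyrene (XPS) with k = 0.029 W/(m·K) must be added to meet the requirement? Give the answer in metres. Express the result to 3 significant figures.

ΔR = 6.7 − 2.48 = 4.22 m²·K/W
L = ΔR × k = 4.22 × 0.029 = 0.1224 m

0.122 m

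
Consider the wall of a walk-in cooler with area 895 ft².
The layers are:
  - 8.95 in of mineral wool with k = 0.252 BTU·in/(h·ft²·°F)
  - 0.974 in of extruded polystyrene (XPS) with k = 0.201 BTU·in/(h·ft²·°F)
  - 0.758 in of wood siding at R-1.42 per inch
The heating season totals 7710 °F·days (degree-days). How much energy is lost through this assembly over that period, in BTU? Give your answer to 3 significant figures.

8.95/0.252 = 35.52
0.974/0.201 = 4.846
0.758 × 1.42 = 1.076
R_total = 35.52 + 4.846 + 1.076 = 41.44 ft²·°F·h/BTU
E = A × HDD × 24 / R = 895 × 7710 × 24 / 41.44 = 3997000 BTU

4000000 BTU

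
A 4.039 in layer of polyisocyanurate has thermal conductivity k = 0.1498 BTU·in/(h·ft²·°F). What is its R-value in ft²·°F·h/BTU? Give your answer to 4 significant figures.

26.96 ft²·°F·h/BTU

R = L/k = 4.039/0.1498 = 26.963 ft²·°F·h/BTU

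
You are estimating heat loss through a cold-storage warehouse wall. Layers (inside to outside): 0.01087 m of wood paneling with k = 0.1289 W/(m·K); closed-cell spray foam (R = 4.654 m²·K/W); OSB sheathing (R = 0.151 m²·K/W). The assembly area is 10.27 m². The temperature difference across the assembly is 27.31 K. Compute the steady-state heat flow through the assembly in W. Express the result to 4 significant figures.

0.01087/0.1289 = 0.084329
R_total = 0.084329 + 4.654 + 0.151 = 4.8893 m²·K/W
Q = A·ΔT/R = 10.27 × 27.31 / 4.8893 = 57.364 W

57.36 W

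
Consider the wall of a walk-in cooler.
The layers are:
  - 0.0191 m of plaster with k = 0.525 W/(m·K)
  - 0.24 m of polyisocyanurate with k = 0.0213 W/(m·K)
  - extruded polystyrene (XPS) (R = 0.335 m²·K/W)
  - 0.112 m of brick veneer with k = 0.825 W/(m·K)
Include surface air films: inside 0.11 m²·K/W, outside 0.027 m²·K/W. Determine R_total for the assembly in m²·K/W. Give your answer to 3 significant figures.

0.0191/0.525 = 0.03638
0.24/0.0213 = 11.27
0.112/0.825 = 0.1358
R_total = 0.11 + 0.03638 + 11.27 + 0.335 + 0.1358 + 0.027 = 11.91 m²·K/W

11.9 m²·K/W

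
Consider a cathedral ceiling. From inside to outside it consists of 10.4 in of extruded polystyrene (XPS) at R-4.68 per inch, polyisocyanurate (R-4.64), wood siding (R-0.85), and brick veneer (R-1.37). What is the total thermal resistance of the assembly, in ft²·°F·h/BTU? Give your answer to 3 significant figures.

55.5 ft²·°F·h/BTU

10.4 × 4.68 = 48.67
R_total = 48.67 + 4.64 + 0.85 + 1.37 = 55.53 ft²·°F·h/BTU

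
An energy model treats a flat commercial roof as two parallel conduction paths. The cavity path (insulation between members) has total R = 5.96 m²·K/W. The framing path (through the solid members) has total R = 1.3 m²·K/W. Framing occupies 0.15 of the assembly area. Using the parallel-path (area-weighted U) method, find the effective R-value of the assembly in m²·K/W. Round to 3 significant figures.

3.88 m²·K/W

U_eff = 0.85/5.96 + 0.15/1.3 = 0.1426 + 0.1154 = 0.258
R_eff = 1/U_eff = 3.876 m²·K/W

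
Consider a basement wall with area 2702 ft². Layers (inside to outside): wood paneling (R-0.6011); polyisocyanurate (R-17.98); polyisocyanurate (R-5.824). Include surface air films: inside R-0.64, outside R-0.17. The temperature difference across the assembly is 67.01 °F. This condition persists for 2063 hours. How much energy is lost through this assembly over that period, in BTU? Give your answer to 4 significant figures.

14810000 BTU

R_total = 0.64 + 0.6011 + 17.98 + 5.824 + 0.17 = 25.215 ft²·°F·h/BTU
Q = 2702 × 67.01 / 25.215 = 7180.7 BTU/h
E = 7180.7 × 2063 = 14814000 BTU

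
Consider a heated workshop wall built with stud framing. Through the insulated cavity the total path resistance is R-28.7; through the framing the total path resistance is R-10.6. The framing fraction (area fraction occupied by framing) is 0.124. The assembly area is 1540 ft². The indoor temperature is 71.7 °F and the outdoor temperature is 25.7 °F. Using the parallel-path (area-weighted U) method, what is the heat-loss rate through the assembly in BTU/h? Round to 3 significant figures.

2990 BTU/h

U_eff = 0.876/28.7 + 0.124/10.6 = 0.03052 + 0.0117 = 0.04222
R_eff = 1/U_eff = 23.69 ft²·°F·h/BTU
Q = 1540 × (71.7 − 25.7) / 23.69 = 2991 BTU/h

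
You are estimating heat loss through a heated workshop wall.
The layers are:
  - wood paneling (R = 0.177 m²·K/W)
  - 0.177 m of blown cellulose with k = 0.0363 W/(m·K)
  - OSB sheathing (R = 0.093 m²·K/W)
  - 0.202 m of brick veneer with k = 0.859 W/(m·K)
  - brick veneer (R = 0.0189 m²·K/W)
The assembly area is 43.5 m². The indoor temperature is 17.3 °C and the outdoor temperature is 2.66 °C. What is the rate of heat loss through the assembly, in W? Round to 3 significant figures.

118 W

0.177/0.0363 = 4.876
0.202/0.859 = 0.2352
R_total = 0.177 + 4.876 + 0.093 + 0.2352 + 0.0189 = 5.4 m²·K/W
Q = A·ΔT/R = 43.5 × (17.3 − 2.66) / 5.4 = 117.9 W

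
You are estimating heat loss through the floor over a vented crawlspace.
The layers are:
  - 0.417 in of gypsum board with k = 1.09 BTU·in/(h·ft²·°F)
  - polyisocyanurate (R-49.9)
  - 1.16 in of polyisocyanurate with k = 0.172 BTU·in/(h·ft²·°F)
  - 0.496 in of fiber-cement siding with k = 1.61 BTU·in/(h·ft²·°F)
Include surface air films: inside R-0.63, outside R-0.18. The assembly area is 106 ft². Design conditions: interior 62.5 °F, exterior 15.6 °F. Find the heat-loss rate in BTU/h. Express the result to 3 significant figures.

0.417/1.09 = 0.3826
1.16/0.172 = 6.744
0.496/1.61 = 0.3081
R_total = 0.63 + 0.3826 + 49.9 + 6.744 + 0.3081 + 0.18 = 58.14 ft²·°F·h/BTU
Q = A·ΔT/R = 106 × (62.5 − 15.6) / 58.14 = 85.5 BTU/h

85.5 BTU/h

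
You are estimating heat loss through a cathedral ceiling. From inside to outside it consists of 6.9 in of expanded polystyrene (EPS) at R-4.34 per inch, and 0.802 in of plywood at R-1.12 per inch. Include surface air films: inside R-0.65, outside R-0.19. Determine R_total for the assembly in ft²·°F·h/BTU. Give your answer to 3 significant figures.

6.9 × 4.34 = 29.95
0.802 × 1.12 = 0.8982
R_total = 0.65 + 29.95 + 0.8982 + 0.19 = 31.68 ft²·°F·h/BTU

31.7 ft²·°F·h/BTU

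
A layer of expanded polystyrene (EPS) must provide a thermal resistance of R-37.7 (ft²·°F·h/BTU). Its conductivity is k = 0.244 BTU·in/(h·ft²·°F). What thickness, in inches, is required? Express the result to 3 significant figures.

L = R × k = 37.7 × 0.244 = 9.199 in

9.20 in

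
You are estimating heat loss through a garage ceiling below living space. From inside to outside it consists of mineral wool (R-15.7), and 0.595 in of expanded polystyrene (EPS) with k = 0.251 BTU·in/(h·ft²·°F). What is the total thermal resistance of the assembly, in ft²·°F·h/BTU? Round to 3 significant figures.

18.1 ft²·°F·h/BTU

0.595/0.251 = 2.371
R_total = 15.7 + 2.371 = 18.07 ft²·°F·h/BTU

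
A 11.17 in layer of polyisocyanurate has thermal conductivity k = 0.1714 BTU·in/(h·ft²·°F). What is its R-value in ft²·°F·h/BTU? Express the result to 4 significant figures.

65.17 ft²·°F·h/BTU

R = L/k = 11.17/0.1714 = 65.169 ft²·°F·h/BTU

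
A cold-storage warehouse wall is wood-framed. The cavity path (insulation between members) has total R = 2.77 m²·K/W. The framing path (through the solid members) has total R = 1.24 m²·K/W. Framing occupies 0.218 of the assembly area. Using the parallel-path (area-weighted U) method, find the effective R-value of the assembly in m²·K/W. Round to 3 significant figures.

2.18 m²·K/W

U_eff = 0.782/2.77 + 0.218/1.24 = 0.2823 + 0.1758 = 0.4581
R_eff = 1/U_eff = 2.183 m²·K/W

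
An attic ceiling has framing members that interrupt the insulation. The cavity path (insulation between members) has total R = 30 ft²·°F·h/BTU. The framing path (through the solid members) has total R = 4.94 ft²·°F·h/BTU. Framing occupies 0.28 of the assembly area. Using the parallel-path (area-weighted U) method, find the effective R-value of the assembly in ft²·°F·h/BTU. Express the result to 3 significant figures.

U_eff = 0.72/30 + 0.28/4.94 = 0.024 + 0.05668 = 0.08068
R_eff = 1/U_eff = 12.39 ft²·°F·h/BTU

12.4 ft²·°F·h/BTU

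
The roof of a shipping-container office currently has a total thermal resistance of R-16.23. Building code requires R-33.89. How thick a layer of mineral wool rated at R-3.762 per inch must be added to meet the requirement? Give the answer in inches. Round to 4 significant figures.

ΔR = 33.89 − 16.23 = 17.66 ft²·°F·h/BTU
L = ΔR / (R/in) = 17.66/3.762 = 4.6943 in

4.694 in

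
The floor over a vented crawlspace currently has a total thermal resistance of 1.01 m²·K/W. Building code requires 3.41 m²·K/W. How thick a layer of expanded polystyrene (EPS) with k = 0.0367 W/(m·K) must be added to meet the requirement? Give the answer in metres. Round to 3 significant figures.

ΔR = 3.41 − 1.01 = 2.4 m²·K/W
L = ΔR × k = 2.4 × 0.0367 = 0.08808 m

0.0881 m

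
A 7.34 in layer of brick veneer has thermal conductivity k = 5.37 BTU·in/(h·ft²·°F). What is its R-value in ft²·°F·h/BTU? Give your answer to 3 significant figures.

1.37 ft²·°F·h/BTU

R = L/k = 7.34/5.37 = 1.367 ft²·°F·h/BTU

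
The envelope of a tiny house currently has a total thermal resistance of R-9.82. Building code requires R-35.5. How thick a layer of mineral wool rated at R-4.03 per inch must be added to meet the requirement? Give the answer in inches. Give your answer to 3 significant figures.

6.37 in

ΔR = 35.5 − 9.82 = 25.68 ft²·°F·h/BTU
L = ΔR / (R/in) = 25.68/4.03 = 6.372 in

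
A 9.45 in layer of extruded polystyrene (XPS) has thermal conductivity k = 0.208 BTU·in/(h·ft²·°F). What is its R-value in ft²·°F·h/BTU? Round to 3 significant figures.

R = L/k = 9.45/0.208 = 45.43 ft²·°F·h/BTU

45.4 ft²·°F·h/BTU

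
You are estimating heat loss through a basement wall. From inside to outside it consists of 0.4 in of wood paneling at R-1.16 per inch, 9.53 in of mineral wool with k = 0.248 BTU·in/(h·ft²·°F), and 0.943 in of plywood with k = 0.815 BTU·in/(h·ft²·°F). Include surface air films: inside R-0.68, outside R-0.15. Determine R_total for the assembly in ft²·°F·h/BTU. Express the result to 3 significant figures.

0.4 × 1.16 = 0.464
9.53/0.248 = 38.43
0.943/0.815 = 1.157
R_total = 0.68 + 0.464 + 38.43 + 1.157 + 0.15 = 40.88 ft²·°F·h/BTU

40.9 ft²·°F·h/BTU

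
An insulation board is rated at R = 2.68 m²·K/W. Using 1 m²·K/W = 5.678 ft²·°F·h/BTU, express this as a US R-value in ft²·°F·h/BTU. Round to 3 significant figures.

15.2 ft²·°F·h/BTU

R_US = 2.68 × 5.678 = 15.22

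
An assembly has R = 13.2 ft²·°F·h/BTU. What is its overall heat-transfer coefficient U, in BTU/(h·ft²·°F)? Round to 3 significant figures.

U = 1/R = 1/13.2 = 0.07576

0.0758 BTU/(h·ft²·°F)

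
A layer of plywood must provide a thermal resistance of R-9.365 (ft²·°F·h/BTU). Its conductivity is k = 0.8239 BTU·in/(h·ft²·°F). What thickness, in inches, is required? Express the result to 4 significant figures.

L = R × k = 9.365 × 0.8239 = 7.7158 in

7.716 in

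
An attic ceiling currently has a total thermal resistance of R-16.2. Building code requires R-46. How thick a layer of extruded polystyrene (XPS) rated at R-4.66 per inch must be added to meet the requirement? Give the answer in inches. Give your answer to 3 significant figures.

ΔR = 46 − 16.2 = 29.8 ft²·°F·h/BTU
L = ΔR / (R/in) = 29.8/4.66 = 6.395 in

6.39 in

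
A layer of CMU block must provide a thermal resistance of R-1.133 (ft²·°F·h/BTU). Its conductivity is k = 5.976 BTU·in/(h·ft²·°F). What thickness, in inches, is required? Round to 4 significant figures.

6.771 in

L = R × k = 1.133 × 5.976 = 6.7708 in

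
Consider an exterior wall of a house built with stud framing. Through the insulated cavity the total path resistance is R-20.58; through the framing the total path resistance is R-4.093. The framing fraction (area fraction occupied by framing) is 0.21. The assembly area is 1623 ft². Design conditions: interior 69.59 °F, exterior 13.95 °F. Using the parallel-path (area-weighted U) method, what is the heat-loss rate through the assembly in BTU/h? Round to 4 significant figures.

U_eff = 0.79/20.58 + 0.21/4.093 = 0.038387 + 0.051307 = 0.089694
R_eff = 1/U_eff = 11.149 ft²·°F·h/BTU
Q = 1623 × (69.59 − 13.95) / 11.149 = 8099.7 BTU/h

8100 BTU/h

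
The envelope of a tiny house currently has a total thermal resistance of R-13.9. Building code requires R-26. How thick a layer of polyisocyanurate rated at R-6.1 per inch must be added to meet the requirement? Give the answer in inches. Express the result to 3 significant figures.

1.98 in

ΔR = 26 − 13.9 = 12.1 ft²·°F·h/BTU
L = ΔR / (R/in) = 12.1/6.1 = 1.984 in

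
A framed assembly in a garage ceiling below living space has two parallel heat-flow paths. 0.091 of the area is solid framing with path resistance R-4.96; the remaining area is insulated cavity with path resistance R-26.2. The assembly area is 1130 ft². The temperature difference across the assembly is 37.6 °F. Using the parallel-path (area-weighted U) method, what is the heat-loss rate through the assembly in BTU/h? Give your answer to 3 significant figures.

2250 BTU/h

U_eff = 0.909/26.2 + 0.091/4.96 = 0.03469 + 0.01835 = 0.05304
R_eff = 1/U_eff = 18.85 ft²·°F·h/BTU
Q = 1130 × 37.6 / 18.85 = 2254 BTU/h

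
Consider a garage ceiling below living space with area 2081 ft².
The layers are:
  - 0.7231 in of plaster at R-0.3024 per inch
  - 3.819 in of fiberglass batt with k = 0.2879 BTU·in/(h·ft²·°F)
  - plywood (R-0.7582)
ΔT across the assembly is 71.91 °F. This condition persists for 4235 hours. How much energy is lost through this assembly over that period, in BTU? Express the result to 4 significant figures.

44500000 BTU

0.7231 × 0.3024 = 0.21867
3.819/0.2879 = 13.265
R_total = 0.21867 + 13.265 + 0.7582 = 14.242 ft²·°F·h/BTU
Q = 2081 × 71.91 / 14.242 = 10507 BTU/h
E = 10507 × 4235 = 44499000 BTU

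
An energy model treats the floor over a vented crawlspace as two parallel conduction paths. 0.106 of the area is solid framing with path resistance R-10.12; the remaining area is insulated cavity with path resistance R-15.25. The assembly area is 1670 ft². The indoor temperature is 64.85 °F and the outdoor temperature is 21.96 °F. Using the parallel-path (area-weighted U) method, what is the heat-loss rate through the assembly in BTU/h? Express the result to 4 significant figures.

U_eff = 0.894/15.25 + 0.106/10.12 = 0.058623 + 0.010474 = 0.069097
R_eff = 1/U_eff = 14.472 ft²·°F·h/BTU
Q = 1670 × (64.85 − 21.96) / 14.472 = 4949.2 BTU/h

4949 BTU/h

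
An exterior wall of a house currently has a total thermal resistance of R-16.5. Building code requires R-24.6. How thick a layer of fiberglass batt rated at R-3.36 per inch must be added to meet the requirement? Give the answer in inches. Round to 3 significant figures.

2.41 in

ΔR = 24.6 − 16.5 = 8.1 ft²·°F·h/BTU
L = ΔR / (R/in) = 8.1/3.36 = 2.411 in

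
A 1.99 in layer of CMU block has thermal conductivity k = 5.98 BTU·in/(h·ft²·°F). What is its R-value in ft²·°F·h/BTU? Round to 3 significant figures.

R = L/k = 1.99/5.98 = 0.3328 ft²·°F·h/BTU

0.333 ft²·°F·h/BTU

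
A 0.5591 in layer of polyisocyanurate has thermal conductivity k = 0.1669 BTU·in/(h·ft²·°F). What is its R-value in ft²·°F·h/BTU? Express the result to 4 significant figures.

R = L/k = 0.5591/0.1669 = 3.3499 ft²·°F·h/BTU

3.350 ft²·°F·h/BTU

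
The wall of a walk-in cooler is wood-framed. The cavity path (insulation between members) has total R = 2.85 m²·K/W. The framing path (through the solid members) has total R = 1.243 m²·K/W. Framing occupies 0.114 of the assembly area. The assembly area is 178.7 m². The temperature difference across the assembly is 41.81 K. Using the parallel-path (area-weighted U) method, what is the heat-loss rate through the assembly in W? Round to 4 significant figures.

U_eff = 0.886/2.85 + 0.114/1.243 = 0.31088 + 0.091714 = 0.40259
R_eff = 1/U_eff = 2.4839 m²·K/W
Q = 178.7 × 41.81 / 2.4839 = 3007.9 W

3008 W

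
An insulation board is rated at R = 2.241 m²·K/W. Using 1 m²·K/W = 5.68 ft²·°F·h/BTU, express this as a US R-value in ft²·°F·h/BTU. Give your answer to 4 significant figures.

12.73 ft²·°F·h/BTU

R_US = 2.241 × 5.68 = 12.729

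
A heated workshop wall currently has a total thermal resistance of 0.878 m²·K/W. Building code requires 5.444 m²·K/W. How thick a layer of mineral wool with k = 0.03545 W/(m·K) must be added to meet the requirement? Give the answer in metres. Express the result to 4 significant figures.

ΔR = 5.444 − 0.878 = 4.566 m²·K/W
L = ΔR × k = 4.566 × 0.03545 = 0.16186 m

0.1619 m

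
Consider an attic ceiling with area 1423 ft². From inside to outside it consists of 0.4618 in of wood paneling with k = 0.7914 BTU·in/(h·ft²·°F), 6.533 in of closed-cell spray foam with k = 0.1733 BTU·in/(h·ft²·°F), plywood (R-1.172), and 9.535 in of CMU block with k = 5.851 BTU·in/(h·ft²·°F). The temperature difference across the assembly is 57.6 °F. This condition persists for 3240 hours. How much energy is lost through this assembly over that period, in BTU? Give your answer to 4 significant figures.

6464000 BTU

0.4618/0.7914 = 0.58352
6.533/0.1733 = 37.698
9.535/5.851 = 1.6296
R_total = 0.58352 + 37.698 + 1.172 + 1.6296 = 41.083 ft²·°F·h/BTU
Q = 1423 × 57.6 / 41.083 = 1995.1 BTU/h
E = 1995.1 × 3240 = 6464200 BTU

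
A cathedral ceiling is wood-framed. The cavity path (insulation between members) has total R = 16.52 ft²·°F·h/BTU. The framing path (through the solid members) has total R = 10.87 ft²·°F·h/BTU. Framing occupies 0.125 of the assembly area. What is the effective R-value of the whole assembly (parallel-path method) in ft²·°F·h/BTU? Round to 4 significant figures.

15.51 ft²·°F·h/BTU

U_eff = 0.875/16.52 + 0.125/10.87 = 0.052966 + 0.0115 = 0.064466
R_eff = 1/U_eff = 15.512 ft²·°F·h/BTU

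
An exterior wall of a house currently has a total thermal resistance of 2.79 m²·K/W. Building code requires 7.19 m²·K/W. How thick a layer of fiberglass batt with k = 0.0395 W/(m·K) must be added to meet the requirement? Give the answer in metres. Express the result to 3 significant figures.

ΔR = 7.19 − 2.79 = 4.4 m²·K/W
L = ΔR × k = 4.4 × 0.0395 = 0.1738 m

0.174 m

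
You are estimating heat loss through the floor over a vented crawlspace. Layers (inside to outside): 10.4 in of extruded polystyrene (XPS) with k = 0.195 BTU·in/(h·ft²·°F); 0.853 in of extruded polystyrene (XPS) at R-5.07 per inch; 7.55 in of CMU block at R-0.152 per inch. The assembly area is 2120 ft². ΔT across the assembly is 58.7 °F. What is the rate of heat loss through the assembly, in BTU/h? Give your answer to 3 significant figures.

10.4/0.195 = 53.33
0.853 × 5.07 = 4.325
7.55 × 0.152 = 1.148
R_total = 53.33 + 4.325 + 1.148 = 58.81 ft²·°F·h/BTU
Q = A·ΔT/R = 2120 × 58.7 / 58.81 = 2116 BTU/h

2120 BTU/h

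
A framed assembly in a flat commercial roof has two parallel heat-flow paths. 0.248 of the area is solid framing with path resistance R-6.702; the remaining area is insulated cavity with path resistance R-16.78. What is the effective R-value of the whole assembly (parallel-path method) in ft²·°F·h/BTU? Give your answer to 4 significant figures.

U_eff = 0.752/16.78 + 0.248/6.702 = 0.044815 + 0.037004 = 0.081819
R_eff = 1/U_eff = 12.222 ft²·°F·h/BTU

12.22 ft²·°F·h/BTU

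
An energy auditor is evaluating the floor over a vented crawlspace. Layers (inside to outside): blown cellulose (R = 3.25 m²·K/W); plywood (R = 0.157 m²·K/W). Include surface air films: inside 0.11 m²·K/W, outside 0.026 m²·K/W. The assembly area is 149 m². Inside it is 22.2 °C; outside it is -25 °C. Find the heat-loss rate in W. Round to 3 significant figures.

1980 W

R_total = 0.11 + 3.25 + 0.157 + 0.026 = 3.543 m²·K/W
Q = A·ΔT/R = 149 × (22.2 − (-25)) / 3.543 = 1985 W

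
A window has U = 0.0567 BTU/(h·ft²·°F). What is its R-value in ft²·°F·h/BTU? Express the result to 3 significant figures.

17.6 ft²·°F·h/BTU

R = 1/U = 1/0.0567 = 17.64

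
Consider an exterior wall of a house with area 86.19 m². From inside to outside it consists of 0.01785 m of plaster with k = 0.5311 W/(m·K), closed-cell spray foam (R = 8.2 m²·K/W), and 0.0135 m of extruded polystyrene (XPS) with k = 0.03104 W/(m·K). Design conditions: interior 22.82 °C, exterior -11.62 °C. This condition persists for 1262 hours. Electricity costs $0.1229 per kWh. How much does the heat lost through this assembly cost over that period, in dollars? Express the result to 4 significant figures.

0.01785/0.5311 = 0.033609
0.0135/0.03104 = 0.43492
R_total = 0.033609 + 8.2 + 0.43492 = 8.6685 m²·K/W
Q = 86.19 × (22.82 − (-11.62)) / 8.6685 = 342.43 W
E = 342.43 W × 1262 h / 1000 = 432.15 kWh
Cost = 432.15 × 0.1229 = $53.111

53.11 dollars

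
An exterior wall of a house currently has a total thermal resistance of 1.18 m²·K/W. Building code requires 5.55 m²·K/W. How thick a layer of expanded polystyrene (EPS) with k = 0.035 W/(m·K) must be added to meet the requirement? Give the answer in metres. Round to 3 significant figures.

ΔR = 5.55 − 1.18 = 4.37 m²·K/W
L = ΔR × k = 4.37 × 0.035 = 0.153 m

0.153 m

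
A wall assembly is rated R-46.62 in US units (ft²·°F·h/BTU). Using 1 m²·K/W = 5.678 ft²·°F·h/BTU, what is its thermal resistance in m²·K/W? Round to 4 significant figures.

8.211 m²·K/W

R_SI = 46.62/5.678 = 8.2106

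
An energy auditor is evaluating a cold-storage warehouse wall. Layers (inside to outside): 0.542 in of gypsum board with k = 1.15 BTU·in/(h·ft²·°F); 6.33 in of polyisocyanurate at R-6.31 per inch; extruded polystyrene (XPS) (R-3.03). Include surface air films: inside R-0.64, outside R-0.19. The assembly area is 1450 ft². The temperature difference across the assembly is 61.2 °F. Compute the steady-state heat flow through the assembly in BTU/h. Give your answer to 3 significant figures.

0.542/1.15 = 0.4713
6.33 × 6.31 = 39.94
R_total = 0.64 + 0.4713 + 39.94 + 3.03 + 0.19 = 44.27 ft²·°F·h/BTU
Q = A·ΔT/R = 1450 × 61.2 / 44.27 = 2004 BTU/h

2000 BTU/h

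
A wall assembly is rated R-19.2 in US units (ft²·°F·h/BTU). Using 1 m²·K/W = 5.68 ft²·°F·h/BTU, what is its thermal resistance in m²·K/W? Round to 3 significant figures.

3.38 m²·K/W

R_SI = 19.2/5.68 = 3.38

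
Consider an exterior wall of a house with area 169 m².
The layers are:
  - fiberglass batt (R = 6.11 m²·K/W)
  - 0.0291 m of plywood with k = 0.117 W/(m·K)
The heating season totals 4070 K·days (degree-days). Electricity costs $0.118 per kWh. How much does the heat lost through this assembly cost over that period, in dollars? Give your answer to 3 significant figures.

306 dollars

0.0291/0.117 = 0.2487
R_total = 6.11 + 0.2487 = 6.359 m²·K/W
E = A × HDD × 24 / R / 1000 = 169 × 4070 × 24 / 6.359 / 1000 = 2596 kWh
Cost = 2596 × 0.118 = $306.3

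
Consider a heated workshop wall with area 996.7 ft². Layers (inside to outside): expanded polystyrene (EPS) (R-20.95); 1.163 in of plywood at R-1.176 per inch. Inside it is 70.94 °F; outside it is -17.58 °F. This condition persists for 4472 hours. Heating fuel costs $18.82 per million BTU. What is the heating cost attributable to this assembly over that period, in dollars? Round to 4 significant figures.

332.7 dollars

1.163 × 1.176 = 1.3677
R_total = 20.95 + 1.3677 = 22.318 ft²·°F·h/BTU
Q = 996.7 × (70.94 − (-17.58)) / 22.318 = 3953.3 BTU/h
E = 3953.3 × 4472 = 17679000 BTU
Cost = 17679000/10⁶ × 18.82 = $332.72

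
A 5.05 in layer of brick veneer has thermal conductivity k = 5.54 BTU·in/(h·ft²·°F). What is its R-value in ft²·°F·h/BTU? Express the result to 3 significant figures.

0.912 ft²·°F·h/BTU

R = L/k = 5.05/5.54 = 0.9116 ft²·°F·h/BTU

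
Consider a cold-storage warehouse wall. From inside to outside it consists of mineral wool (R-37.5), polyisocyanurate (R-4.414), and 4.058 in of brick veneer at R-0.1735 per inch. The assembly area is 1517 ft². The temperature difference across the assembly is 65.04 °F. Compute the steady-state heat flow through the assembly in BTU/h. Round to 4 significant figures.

4.058 × 0.1735 = 0.70406
R_total = 37.5 + 4.414 + 0.70406 = 42.618 ft²·°F·h/BTU
Q = A·ΔT/R = 1517 × 65.04 / 42.618 = 2315.1 BTU/h

2315 BTU/h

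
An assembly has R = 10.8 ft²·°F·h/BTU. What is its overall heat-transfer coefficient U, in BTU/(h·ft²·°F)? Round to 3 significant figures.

U = 1/R = 1/10.8 = 0.09259

0.0926 BTU/(h·ft²·°F)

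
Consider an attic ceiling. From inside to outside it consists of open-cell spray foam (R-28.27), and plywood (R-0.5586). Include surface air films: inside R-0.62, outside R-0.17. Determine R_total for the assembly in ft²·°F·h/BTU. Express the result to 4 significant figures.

R_total = 0.62 + 28.27 + 0.5586 + 0.17 = 29.619 ft²·°F·h/BTU

29.62 ft²·°F·h/BTU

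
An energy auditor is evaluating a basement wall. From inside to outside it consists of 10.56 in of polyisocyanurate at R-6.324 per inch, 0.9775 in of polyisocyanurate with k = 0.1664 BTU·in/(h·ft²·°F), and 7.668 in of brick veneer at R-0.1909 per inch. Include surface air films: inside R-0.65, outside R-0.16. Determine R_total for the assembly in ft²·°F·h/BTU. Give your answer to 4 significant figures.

10.56 × 6.324 = 66.781
0.9775/0.1664 = 5.8744
7.668 × 0.1909 = 1.4638
R_total = 0.65 + 66.781 + 5.8744 + 1.4638 + 0.16 = 74.93 ft²·°F·h/BTU

74.93 ft²·°F·h/BTU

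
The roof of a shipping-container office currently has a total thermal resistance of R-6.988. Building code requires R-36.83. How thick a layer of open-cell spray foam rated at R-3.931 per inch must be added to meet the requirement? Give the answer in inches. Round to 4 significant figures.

7.591 in

ΔR = 36.83 − 6.988 = 29.842 ft²·°F·h/BTU
L = ΔR / (R/in) = 29.842/3.931 = 7.5915 in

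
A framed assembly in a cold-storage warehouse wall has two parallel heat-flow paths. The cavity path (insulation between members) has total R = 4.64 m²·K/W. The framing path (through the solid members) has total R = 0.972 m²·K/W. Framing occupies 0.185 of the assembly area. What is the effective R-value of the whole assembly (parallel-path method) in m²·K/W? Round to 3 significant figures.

U_eff = 0.815/4.64 + 0.185/0.972 = 0.1756 + 0.1903 = 0.366
R_eff = 1/U_eff = 2.732 m²·K/W

2.73 m²·K/W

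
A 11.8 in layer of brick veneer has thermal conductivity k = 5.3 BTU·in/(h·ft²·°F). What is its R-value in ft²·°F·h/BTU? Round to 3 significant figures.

2.23 ft²·°F·h/BTU

R = L/k = 11.8/5.3 = 2.226 ft²·°F·h/BTU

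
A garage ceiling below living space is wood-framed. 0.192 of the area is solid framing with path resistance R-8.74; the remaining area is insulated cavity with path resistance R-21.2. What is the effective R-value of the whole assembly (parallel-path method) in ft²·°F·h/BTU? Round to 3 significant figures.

16.6 ft²·°F·h/BTU

U_eff = 0.808/21.2 + 0.192/8.74 = 0.03811 + 0.02197 = 0.06008
R_eff = 1/U_eff = 16.64 ft²·°F·h/BTU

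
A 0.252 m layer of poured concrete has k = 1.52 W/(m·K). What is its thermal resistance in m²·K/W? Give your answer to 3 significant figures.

R = L/k = 0.252/1.52 = 0.1658 m²·K/W

0.166 m²·K/W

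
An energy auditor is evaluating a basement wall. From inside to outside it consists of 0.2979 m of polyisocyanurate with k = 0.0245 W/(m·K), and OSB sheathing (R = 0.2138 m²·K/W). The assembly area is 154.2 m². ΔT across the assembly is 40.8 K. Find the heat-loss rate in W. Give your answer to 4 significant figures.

508.5 W

0.2979/0.0245 = 12.159
R_total = 12.159 + 0.2138 = 12.373 m²·K/W
Q = A·ΔT/R = 154.2 × 40.8 / 12.373 = 508.48 W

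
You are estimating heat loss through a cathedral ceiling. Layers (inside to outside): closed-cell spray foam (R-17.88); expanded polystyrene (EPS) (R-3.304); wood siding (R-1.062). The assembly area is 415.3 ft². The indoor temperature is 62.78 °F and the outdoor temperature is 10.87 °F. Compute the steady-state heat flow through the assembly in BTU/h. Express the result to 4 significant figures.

969.1 BTU/h

R_total = 17.88 + 3.304 + 1.062 = 22.246 ft²·°F·h/BTU
Q = A·ΔT/R = 415.3 × (62.78 − 10.87) / 22.246 = 969.08 BTU/h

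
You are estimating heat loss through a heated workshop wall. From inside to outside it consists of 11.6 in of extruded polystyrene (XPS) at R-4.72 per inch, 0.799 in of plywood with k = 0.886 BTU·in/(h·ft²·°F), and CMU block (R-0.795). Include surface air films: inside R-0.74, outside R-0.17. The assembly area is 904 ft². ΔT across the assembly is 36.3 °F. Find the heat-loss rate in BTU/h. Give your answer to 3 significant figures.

572 BTU/h

11.6 × 4.72 = 54.75
0.799/0.886 = 0.9018
R_total = 0.74 + 54.75 + 0.9018 + 0.795 + 0.17 = 57.36 ft²·°F·h/BTU
Q = A·ΔT/R = 904 × 36.3 / 57.36 = 572.1 BTU/h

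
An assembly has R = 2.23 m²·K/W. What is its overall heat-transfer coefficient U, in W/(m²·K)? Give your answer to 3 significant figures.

0.448 W/(m²·K)

U = 1/R = 1/2.23 = 0.4484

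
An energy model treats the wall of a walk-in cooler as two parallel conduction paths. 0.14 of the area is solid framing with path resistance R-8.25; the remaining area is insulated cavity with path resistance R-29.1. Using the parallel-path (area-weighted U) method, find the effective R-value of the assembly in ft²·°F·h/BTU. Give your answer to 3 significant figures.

21.5 ft²·°F·h/BTU

U_eff = 0.86/29.1 + 0.14/8.25 = 0.02955 + 0.01697 = 0.04652
R_eff = 1/U_eff = 21.49 ft²·°F·h/BTU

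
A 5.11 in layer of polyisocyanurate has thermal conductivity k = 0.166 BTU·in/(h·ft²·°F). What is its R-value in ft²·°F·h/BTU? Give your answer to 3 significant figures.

30.8 ft²·°F·h/BTU

R = L/k = 5.11/0.166 = 30.78 ft²·°F·h/BTU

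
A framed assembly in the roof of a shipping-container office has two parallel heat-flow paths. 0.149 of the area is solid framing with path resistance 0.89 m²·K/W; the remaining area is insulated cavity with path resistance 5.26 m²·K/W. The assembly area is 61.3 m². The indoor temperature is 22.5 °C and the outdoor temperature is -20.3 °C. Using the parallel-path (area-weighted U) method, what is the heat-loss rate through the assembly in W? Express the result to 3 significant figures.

U_eff = 0.851/5.26 + 0.149/0.89 = 0.1618 + 0.1674 = 0.3292
R_eff = 1/U_eff = 3.038 m²·K/W
Q = 61.3 × (22.5 − (-20.3)) / 3.038 = 863.7 W

864 W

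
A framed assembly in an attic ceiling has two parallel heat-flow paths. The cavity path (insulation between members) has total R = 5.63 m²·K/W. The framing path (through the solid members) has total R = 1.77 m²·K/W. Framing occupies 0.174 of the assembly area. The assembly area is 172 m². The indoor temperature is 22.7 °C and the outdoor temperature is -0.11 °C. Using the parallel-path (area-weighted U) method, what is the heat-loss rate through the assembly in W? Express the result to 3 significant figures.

U_eff = 0.826/5.63 + 0.174/1.77 = 0.1467 + 0.09831 = 0.245
R_eff = 1/U_eff = 4.081 m²·K/W
Q = 172 × (22.7 − (-0.11)) / 4.081 = 961.3 W

961 W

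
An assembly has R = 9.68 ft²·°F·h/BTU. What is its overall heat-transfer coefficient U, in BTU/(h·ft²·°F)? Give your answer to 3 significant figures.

0.103 BTU/(h·ft²·°F)

U = 1/R = 1/9.68 = 0.1033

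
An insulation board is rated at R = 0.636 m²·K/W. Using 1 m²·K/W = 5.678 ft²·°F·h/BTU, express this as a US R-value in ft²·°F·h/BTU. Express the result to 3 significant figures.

3.61 ft²·°F·h/BTU

R_US = 0.636 × 5.678 = 3.611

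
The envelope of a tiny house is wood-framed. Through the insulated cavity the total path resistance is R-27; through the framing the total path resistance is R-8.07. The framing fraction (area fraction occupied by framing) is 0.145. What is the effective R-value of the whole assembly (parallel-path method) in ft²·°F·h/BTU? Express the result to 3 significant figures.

20.1 ft²·°F·h/BTU

U_eff = 0.855/27 + 0.145/8.07 = 0.03167 + 0.01797 = 0.04963
R_eff = 1/U_eff = 20.15 ft²·°F·h/BTU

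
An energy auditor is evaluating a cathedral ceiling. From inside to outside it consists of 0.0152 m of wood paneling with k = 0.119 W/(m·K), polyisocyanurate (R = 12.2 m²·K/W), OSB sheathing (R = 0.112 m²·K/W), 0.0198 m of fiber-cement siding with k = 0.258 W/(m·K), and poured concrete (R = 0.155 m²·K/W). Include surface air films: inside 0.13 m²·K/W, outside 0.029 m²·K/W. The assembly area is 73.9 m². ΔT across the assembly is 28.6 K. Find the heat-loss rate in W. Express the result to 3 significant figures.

165 W

0.0152/0.119 = 0.1277
0.0198/0.258 = 0.07674
R_total = 0.13 + 0.1277 + 12.2 + 0.112 + 0.07674 + 0.155 + 0.029 = 12.83 m²·K/W
Q = A·ΔT/R = 73.9 × 28.6 / 12.83 = 164.7 W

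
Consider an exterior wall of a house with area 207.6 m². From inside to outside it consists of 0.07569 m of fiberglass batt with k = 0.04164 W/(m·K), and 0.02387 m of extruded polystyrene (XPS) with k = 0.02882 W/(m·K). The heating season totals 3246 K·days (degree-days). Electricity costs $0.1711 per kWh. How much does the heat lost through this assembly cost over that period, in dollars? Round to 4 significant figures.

0.07569/0.04164 = 1.8177
0.02387/0.02882 = 0.82824
R_total = 1.8177 + 0.82824 = 2.646 m²·K/W
E = A × HDD × 24 / R / 1000 = 207.6 × 3246 × 24 / 2.646 / 1000 = 6112.3 kWh
Cost = 6112.3 × 0.1711 = $1045.8

1046 dollars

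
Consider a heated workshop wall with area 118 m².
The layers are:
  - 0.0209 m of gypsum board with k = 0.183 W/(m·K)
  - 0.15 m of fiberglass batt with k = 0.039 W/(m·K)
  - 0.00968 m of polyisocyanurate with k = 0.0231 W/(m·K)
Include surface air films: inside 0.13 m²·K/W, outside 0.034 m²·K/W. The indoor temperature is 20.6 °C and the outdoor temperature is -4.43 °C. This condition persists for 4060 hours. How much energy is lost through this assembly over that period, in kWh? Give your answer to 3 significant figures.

2640 kWh

0.0209/0.183 = 0.1142
0.15/0.039 = 3.846
0.00968/0.0231 = 0.419
R_total = 0.13 + 0.1142 + 3.846 + 0.419 + 0.034 = 4.543 m²·K/W
Q = 118 × (20.6 − (-4.43)) / 4.543 = 650.1 W
E = 650.1 W × 4060 h / 1000 = 2639 kWh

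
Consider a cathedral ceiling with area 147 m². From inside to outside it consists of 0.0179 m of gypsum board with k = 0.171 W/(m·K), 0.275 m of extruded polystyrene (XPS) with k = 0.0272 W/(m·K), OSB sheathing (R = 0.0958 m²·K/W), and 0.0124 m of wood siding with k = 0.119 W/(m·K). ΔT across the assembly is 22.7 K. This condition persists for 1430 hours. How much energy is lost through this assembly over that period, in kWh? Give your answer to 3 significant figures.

458 kWh

0.0179/0.171 = 0.1047
0.275/0.0272 = 10.11
0.0124/0.119 = 0.1042
R_total = 0.1047 + 10.11 + 0.0958 + 0.1042 = 10.41 m²·K/W
Q = 147 × 22.7 / 10.41 = 320.4 W
E = 320.4 W × 1430 h / 1000 = 458.2 kWh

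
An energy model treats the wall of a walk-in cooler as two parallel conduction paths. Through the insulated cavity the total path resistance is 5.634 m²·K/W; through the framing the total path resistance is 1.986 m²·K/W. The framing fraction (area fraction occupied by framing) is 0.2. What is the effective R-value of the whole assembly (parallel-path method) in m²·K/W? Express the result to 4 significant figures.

U_eff = 0.8/5.634 + 0.2/1.986 = 0.142 + 0.1007 = 0.2427
R_eff = 1/U_eff = 4.1203 m²·K/W

4.120 m²·K/W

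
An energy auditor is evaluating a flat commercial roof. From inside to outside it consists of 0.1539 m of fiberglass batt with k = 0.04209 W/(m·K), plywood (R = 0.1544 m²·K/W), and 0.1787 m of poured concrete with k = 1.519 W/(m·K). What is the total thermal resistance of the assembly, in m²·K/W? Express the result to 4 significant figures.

0.1539/0.04209 = 3.6565
0.1787/1.519 = 0.11764
R_total = 3.6565 + 0.1544 + 0.11764 = 3.9285 m²·K/W

3.928 m²·K/W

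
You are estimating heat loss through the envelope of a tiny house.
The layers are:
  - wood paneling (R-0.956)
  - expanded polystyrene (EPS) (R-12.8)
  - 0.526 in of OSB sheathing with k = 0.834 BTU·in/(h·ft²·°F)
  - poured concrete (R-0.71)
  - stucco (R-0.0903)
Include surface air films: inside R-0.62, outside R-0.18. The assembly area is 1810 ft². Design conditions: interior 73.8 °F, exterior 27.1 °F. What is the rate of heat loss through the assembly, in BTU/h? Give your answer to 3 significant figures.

0.526/0.834 = 0.6307
R_total = 0.62 + 0.956 + 12.8 + 0.6307 + 0.71 + 0.0903 + 0.18 = 15.99 ft²·°F·h/BTU
Q = A·ΔT/R = 1810 × (73.8 − 27.1) / 15.99 = 5287 BTU/h

5290 BTU/h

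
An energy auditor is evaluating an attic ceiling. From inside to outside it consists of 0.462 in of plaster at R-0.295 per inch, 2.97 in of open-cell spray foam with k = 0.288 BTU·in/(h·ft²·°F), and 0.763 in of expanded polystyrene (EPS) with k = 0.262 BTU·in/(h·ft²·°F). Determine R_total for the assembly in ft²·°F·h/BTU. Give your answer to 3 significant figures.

0.462 × 0.295 = 0.1363
2.97/0.288 = 10.31
0.763/0.262 = 2.912
R_total = 0.1363 + 10.31 + 2.912 = 13.36 ft²·°F·h/BTU

13.4 ft²·°F·h/BTU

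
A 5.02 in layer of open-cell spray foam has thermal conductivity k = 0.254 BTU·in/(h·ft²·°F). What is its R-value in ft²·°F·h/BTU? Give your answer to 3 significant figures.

R = L/k = 5.02/0.254 = 19.76 ft²·°F·h/BTU

19.8 ft²·°F·h/BTU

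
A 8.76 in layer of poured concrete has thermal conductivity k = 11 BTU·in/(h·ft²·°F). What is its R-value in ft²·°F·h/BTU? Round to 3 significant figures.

0.796 ft²·°F·h/BTU

R = L/k = 8.76/11 = 0.7964 ft²·°F·h/BTU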